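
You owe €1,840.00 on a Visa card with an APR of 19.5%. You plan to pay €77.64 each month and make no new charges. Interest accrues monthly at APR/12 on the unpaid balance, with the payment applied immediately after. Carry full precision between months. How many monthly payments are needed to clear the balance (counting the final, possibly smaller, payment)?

31 payments

Monthly rate r = 19.5%/12 = 1.625% = 0.01625.
Recurrence: B ← B·(1+r) − €77.64.
Month 1: interest €29.90; balance after payment €1,792.26.
Month 2: interest €29.12; balance after payment €1,743.74.
Closed form: n = −ln(1 − rB₀/P)/ln(1+r) = −ln(0.61489)/ln(1.01625) ≈ 30.169, so the balance reaches zero during payment 31.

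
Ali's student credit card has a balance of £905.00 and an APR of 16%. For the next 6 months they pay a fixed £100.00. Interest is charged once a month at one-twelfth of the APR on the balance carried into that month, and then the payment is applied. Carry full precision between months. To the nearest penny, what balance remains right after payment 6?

£359.50

Monthly rate r = 16%/12 = 1.33333% = 0.0133333.
Each month: B ← B·(1+r) − £100.00.
Month 1: interest £12.07; balance after payment £817.07.
Month 2: interest £10.89; balance after payment £727.96.
Month 3: interest £9.71; balance after payment £637.67.
Month 4: interest £8.50; balance after payment £546.17.
Month 5: interest £7.28; balance after payment £453.45.
Month 6: interest £6.05; balance after payment £359.50.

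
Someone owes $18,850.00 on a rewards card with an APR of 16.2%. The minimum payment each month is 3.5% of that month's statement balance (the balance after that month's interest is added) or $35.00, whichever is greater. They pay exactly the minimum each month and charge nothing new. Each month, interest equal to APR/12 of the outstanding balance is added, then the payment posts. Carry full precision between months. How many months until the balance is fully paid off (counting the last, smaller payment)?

Monthly rate r = 16.2%/12 = 1.35% = 0.0135.
While 3.5% of the post-interest balance exceeds $35.00, each month B ← (B·(1+r))·(1 − 0.035), i.e. B shrinks by the factor (1+r)·0.965 = 0.97803.
This holds for months 1–133. Entering month 134 the balance is $981.76; 3.5% of the post-interest balance is now below $35.00, so the flat $35.00 minimum applies from here.
From month 134 a fixed $35.00 at rate r clears $981.76 in 36 more payments. Total: 133 + 36 = 169 months.

169 months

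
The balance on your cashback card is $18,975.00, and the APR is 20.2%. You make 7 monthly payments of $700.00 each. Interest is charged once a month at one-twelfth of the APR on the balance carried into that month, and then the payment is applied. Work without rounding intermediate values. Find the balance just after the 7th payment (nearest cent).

$16,172.51

Monthly rate r = 20.2%/12 = 1.68333% = 0.0168333.
Each month: B ← B·(1+r) − $700.00.
Month 1: interest $319.41; balance after payment $18,594.41.
Month 2: interest $313.01; balance after payment $18,207.42.
Month 3: interest $306.49; balance after payment $17,813.91.
Month 4: interest $299.87; balance after payment $17,413.78.
Month 5: interest $293.13; balance after payment $17,006.91.
Month 6: interest $286.28; balance after payment $16,593.19.
Month 7: interest $279.32; balance after payment $16,172.51.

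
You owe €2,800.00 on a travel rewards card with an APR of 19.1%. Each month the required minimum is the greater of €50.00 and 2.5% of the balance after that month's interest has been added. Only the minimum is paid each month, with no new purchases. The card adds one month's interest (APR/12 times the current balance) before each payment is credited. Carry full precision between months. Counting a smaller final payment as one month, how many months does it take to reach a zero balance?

Monthly rate r = 19.1%/12 = 1.59167% = 0.0159167.
While 2.5% of the post-interest balance exceeds €50.00, each month B ← (B·(1+r))·(1 − 0.025), i.e. B shrinks by the factor (1+r)·0.975 = 0.99052.
This holds for months 1–37. Entering month 38 the balance is €1,968.24; 2.5% of the post-interest balance is now below €50.00, so the flat €50.00 minimum applies from here.
From month 38 a fixed €50.00 at rate r clears €1,968.24 in 63 more payments. Total: 37 + 63 = 100 months.

100 months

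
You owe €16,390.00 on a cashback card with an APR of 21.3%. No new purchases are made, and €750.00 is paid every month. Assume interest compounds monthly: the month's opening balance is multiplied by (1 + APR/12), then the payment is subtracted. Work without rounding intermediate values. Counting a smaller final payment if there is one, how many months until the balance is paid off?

Monthly rate r = 21.3%/12 = 1.775% = 0.01775.
Recurrence: B ← B·(1+r) − €750.00.
Month 1: interest €290.92; balance after payment €15,930.92.
Month 2: interest €282.77; balance after payment €15,463.70.
Closed form: n = −ln(1 − rB₀/P)/ln(1+r) = −ln(0.6121)/ln(1.01775) ≈ 27.898, so the balance reaches zero during payment 28.

28 payments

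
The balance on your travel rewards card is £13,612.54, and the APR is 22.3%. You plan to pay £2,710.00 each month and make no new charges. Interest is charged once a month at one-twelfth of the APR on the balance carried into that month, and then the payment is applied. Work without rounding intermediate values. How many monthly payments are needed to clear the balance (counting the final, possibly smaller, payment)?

6 payments

Monthly rate r = 22.3%/12 = 1.85833% = 0.0185833.
Recurrence: B ← B·(1+r) − £2,710.00.
Month 1: interest £252.97; balance after payment £11,155.51.
Month 2: interest £207.31; balance after payment £8,652.81.
Month 3: interest £160.80; balance after payment £6,103.61.
Month 4: interest £113.43; balance after payment £3,507.04.
Month 5: interest £65.17; balance after payment £862.21.
Month 6: interest £16.02; balance after payment £0.00.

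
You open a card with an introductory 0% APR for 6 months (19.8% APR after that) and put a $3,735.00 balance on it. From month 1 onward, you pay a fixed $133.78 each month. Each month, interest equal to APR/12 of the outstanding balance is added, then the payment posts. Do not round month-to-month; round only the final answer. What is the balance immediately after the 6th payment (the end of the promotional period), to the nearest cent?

$2,932.32

Promo months 1–6 at r₀ = 0%/12 = 0; months 7+ at r₁ = 19.8%/12 = 0.0165.
After month 6 (no interest yet): B = $3,735.00 − 6·$133.78 = $2,932.32.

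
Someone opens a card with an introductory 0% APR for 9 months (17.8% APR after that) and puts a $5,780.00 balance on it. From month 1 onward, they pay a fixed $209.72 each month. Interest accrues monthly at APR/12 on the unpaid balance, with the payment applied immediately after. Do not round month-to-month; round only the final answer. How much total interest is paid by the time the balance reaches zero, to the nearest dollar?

$694

Promo months 1–9 at r₀ = 0%/12 = 0; months 10+ at r₁ = 17.8%/12 = 0.0148333.
After month 9 (no interest yet): B = $5,780.00 − 9·$209.72 = $3,892.52.
Then at r₁ with $209.72/mo: n₂ = −ln(1 − r₁·B/P)/ln(1+r₁) ≈ 21.87 → 22 more payments.
Total paid = 30·$209.72 + $182.57 = $6,474.17; interest = $6,474.17 − $5,780.00 = $694.17.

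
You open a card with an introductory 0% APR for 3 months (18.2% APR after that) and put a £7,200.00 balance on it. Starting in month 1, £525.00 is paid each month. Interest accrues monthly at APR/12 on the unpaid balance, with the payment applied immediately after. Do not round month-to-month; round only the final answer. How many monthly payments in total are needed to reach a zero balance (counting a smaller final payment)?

Promo months 1–3 at r₀ = 0%/12 = 0; months 4+ at r₁ = 18.2%/12 = 0.0151667.
After month 3 (no interest yet): B = £7,200.00 − 3·£525.00 = £5,625.00.
Then at r₁ with £525.00/mo: n₂ = −ln(1 − r₁·B/P)/ln(1+r₁) ≈ 11.78 → 12 more payments.

15 months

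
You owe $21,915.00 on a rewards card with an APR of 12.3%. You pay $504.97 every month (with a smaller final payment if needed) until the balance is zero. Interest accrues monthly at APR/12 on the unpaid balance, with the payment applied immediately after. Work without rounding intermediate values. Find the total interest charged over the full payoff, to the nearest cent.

$7,226.11

Monthly rate r = 12.3%/12 = 1.025% = 0.01025.
Payoff takes n = ⌈−ln(1 − rB₀/P)/ln(1+r)⌉ = ⌈57.708⌉ = 58 payments; the last is $357.82.
Total paid = 57·$504.97 + $357.82 = $29,141.11.
Total interest = total paid − principal = $29,141.11 − $21,915.00 = $7,226.11.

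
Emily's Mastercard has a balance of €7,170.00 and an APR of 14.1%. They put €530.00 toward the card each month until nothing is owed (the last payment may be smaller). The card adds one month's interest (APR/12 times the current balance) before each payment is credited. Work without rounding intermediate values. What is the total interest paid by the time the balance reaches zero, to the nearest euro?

Monthly rate r = 14.1%/12 = 1.175% = 0.01175.
Payoff takes n = ⌈−ln(1 − rB₀/P)/ln(1+r)⌉ = ⌈14.819⌉ = 15 payments; the last is €434.75.
Total paid = 14·€530.00 + €434.75 = €7,854.75.
Total interest = total paid − principal = €7,854.75 − €7,170.00 = €684.75.

€685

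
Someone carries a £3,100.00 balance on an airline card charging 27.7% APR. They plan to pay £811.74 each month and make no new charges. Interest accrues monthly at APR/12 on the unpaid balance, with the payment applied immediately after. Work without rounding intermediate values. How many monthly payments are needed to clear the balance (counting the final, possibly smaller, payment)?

5 months

Monthly rate r = 27.7%/12 = 2.30833% = 0.0230833.
Recurrence: B ← B·(1+r) − £811.74.
Month 1: interest £71.56; balance after payment £2,359.82.
Month 2: interest £54.47; balance after payment £1,602.55.
Month 3: interest £36.99; balance after payment £827.80.
Month 4: interest £19.11; balance after payment £35.17.
Month 5: interest £0.81; balance after payment £0.00.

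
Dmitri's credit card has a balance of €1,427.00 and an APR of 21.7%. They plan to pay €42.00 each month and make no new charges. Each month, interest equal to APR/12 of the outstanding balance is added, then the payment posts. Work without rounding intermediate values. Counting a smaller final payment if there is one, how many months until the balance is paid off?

54 payments

Monthly rate r = 21.7%/12 = 1.80833% = 0.0180833.
Recurrence: B ← B·(1+r) − €42.00.
Month 1: interest €25.80; balance after payment €1,410.80.
Month 2: interest €25.51; balance after payment €1,394.32.
Closed form: n = −ln(1 − rB₀/P)/ln(1+r) = −ln(0.3856)/ln(1.01808) ≈ 53.173, so the balance reaches zero during payment 54.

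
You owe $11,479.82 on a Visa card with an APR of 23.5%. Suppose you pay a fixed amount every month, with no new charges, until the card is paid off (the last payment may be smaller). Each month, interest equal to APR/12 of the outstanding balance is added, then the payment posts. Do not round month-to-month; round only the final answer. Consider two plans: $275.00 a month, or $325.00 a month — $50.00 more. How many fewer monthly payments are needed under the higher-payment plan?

27 fewer payments

Monthly rate r = 23.5%/12 = 1.95833% = 0.0195833.
At $275.00/mo: n = ⌈−ln(1 − rB₀/P)/ln(1+r)⌉ = 88 payments (last $195.32); total interest = total paid − $11,479.82 = $12,640.50.
At $325.00/mo: 61 payments (last $220.97); total interest $8,241.15.
Payments saved = 88 − 61 = 27.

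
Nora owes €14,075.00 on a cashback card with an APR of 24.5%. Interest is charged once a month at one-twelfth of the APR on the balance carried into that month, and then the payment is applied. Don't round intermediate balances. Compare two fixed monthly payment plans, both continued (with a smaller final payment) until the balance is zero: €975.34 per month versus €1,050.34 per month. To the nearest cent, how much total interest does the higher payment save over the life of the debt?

Monthly rate r = 24.5%/12 = 2.04167% = 0.0204167.
At €975.34/mo: n = ⌈−ln(1 − rB₀/P)/ln(1+r)⌉ = 18 payments (last €264.72); total interest = total paid − €14,075.00 = €2,770.50.
At €1,050.34/mo: 16 payments (last €857.92); total interest €2,538.02.
Interest saved = €2,770.50 − €2,538.02 = €232.48.

€232.48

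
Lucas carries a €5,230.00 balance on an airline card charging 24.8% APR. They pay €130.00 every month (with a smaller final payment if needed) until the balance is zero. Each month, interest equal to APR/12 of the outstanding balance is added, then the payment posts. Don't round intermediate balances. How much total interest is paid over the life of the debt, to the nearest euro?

Monthly rate r = 24.8%/12 = 2.06667% = 0.0206667.
Payoff takes n = ⌈−ln(1 − rB₀/P)/ln(1+r)⌉ = ⌈87.037⌉ = 88 payments; the last is €4.92.
Total paid = 87·€130.00 + €4.92 = €11,314.92.
Total interest = total paid − principal = €11,314.92 − €5,230.00 = €6,084.92.

€6,085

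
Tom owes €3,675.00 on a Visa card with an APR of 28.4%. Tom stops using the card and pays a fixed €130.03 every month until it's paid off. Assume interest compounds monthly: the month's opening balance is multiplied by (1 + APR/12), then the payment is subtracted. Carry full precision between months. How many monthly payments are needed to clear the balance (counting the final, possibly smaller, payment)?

48 payments

Monthly rate r = 28.4%/12 = 2.36667% = 0.0236667.
Recurrence: B ← B·(1+r) − €130.03.
Month 1: interest €86.97; balance after payment €3,631.94.
Month 2: interest €85.96; balance after payment €3,587.87.
Closed form: n = −ln(1 − rB₀/P)/ln(1+r) = −ln(0.33112)/ln(1.02367) ≈ 47.253, so the balance reaches zero during payment 48.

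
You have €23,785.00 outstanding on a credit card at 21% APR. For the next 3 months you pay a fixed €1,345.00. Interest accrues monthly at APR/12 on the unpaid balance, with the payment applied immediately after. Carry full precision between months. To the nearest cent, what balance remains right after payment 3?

€20,949.67

Monthly rate r = 21%/12 = 1.75% = 0.0175.
Each month: B ← B·(1+r) − €1,345.00.
Month 1: interest €416.24; balance after payment €22,856.24.
Month 2: interest €399.98; balance after payment €21,911.22.
Month 3: interest €383.45; balance after payment €20,949.67.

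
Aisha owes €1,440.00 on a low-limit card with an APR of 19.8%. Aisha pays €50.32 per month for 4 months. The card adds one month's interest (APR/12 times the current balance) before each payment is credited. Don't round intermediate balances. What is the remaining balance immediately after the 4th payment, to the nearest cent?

€1,331.10

Monthly rate r = 19.8%/12 = 1.65% = 0.0165.
Each month: B ← B·(1+r) − €50.32.
Month 1: interest €23.76; balance after payment €1,413.44.
Month 2: interest €23.32; balance after payment €1,386.44.
Month 3: interest €22.88; balance after payment €1,359.00.
Month 4: interest €22.42; balance after payment €1,331.10.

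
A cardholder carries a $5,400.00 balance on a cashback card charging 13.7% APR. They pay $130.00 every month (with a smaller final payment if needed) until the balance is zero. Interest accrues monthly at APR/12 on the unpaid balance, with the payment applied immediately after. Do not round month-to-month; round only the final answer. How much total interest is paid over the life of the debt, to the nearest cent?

Monthly rate r = 13.7%/12 = 1.14167% = 0.0114167.
Payoff takes n = ⌈−ln(1 − rB₀/P)/ln(1+r)⌉ = ⌈56.633⌉ = 57 payments; the last is $82.41.
Total paid = 56·$130.00 + $82.41 = $7,362.41.
Total interest = total paid − principal = $7,362.41 − $5,400.00 = $1,962.41.

$1,962.41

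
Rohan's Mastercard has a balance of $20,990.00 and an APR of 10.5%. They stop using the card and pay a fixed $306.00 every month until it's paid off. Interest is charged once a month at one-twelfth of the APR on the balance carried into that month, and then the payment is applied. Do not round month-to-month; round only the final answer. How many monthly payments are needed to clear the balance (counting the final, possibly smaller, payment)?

106 payments

Monthly rate r = 10.5%/12 = 0.875% = 0.00875.
Recurrence: B ← B·(1+r) − $306.00.
Month 1: interest $183.66; balance after payment $20,867.66.
Month 2: interest $182.59; balance after payment $20,744.25.
Closed form: n = −ln(1 − rB₀/P)/ln(1+r) = −ln(0.3998)/ln(1.00875) ≈ 105.235, so the balance reaches zero during payment 106.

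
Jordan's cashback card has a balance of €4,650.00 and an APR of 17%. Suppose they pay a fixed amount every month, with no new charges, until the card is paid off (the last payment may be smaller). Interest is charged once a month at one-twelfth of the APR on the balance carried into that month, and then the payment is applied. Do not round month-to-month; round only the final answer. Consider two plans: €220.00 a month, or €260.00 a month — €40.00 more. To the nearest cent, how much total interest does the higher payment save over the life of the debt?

Monthly rate r = 17%/12 = 1.41667% = 0.0141667.
At €220.00/mo: n = ⌈−ln(1 − rB₀/P)/ln(1+r)⌉ = 26 payments (last €65.73); total interest = total paid − €4,650.00 = €915.73.
At €260.00/mo: 21 payments (last €200.57); total interest €750.57.
Interest saved = €915.73 − €750.57 = €165.16.

€165.16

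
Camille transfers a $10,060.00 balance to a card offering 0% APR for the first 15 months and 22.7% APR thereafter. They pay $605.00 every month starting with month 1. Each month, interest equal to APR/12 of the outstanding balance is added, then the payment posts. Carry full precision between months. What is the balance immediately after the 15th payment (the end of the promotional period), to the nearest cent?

$985.00

Promo months 1–15 at r₀ = 0%/12 = 0; months 16+ at r₁ = 22.7%/12 = 0.0189167.
After month 15 (no interest yet): B = $10,060.00 − 15·$605.00 = $985.00.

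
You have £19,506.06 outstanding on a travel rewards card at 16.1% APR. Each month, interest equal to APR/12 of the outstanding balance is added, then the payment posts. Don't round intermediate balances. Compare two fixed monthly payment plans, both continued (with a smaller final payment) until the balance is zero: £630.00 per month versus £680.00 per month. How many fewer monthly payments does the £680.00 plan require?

Monthly rate r = 16.1%/12 = 1.34167% = 0.0134167.
At £630.00/mo: n = ⌈−ln(1 − rB₀/P)/ln(1+r)⌉ = 41 payments (last £177.67); total interest = total paid − £19,506.06 = £5,871.61.
At £680.00/mo: 37 payments (last £313.40); total interest £5,287.34.
Payments saved = 41 − 37 = 4.

4 fewer payments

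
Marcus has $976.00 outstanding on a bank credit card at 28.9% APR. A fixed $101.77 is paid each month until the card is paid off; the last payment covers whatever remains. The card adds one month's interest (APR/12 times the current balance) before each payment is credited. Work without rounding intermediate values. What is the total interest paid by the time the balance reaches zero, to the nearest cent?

Monthly rate r = 28.9%/12 = 2.40833% = 0.0240833.
Payoff takes n = ⌈−ln(1 − rB₀/P)/ln(1+r)⌉ = ⌈11.035⌉ = 12 payments; the last is $3.64.
Total paid = 11·$101.77 + $3.64 = $1,123.11.
Total interest = total paid − principal = $1,123.11 − $976.00 = $147.11.

$147.11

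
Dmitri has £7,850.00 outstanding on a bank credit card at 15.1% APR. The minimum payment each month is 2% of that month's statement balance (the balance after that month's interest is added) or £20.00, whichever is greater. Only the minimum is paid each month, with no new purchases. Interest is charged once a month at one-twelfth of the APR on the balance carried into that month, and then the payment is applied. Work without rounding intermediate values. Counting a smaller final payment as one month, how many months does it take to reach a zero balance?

Monthly rate r = 15.1%/12 = 1.25833% = 0.0125833.
While 2% of the post-interest balance exceeds £20.00, each month B ← (B·(1+r))·(1 − 0.02), i.e. B shrinks by the factor (1+r)·0.98 = 0.99233.
This holds for months 1–270. Entering month 271 the balance is £982.24; 2% of the post-interest balance is now below £20.00, so the flat £20.00 minimum applies from here.
From month 271 a fixed £20.00 at rate r clears £982.24 in 77 more payments. Total: 270 + 77 = 347 months.

347 months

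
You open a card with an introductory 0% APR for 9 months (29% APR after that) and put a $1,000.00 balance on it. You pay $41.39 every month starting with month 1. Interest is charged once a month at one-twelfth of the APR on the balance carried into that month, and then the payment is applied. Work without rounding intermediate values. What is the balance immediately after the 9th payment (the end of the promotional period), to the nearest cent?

Promo months 1–9 at r₀ = 0%/12 = 0; months 10+ at r₁ = 29%/12 = 0.0241667.
After month 9 (no interest yet): B = $1,000.00 − 9·$41.39 = $627.49.

$627.49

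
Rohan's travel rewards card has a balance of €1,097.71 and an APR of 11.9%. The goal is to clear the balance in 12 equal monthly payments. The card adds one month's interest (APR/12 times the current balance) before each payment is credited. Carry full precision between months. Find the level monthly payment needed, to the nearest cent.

Monthly rate r = 11.9%/12 = 0.991667% = 0.00991667.
Level-payment amortization: P = B₀·r / (1 − (1+r)^(−n)) = 1097.71·0.00991667 / (1 − 1.00992^(−12)).
Denominator 1 − (1+r)^(−12) = 0.111671641.
P = 10.8856 / 0.111671641 ≈ 97.48.

€97.48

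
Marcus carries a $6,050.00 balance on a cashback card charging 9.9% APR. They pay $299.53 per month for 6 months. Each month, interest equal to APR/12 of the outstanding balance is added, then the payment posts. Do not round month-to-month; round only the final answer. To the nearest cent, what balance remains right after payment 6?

$4,521.06

Monthly rate r = 9.9%/12 = 0.825% = 0.00825.
Each month: B ← B·(1+r) − $299.53.
Month 1: interest $49.91; balance after payment $5,800.38.
Month 2: interest $47.85; balance after payment $5,548.71.
Month 3: interest $45.78; balance after payment $5,294.95.
Month 4: interest $43.68; balance after payment $5,039.11.
Month 5: interest $41.57; balance after payment $4,781.15.
Month 6: interest $39.44; balance after payment $4,521.06.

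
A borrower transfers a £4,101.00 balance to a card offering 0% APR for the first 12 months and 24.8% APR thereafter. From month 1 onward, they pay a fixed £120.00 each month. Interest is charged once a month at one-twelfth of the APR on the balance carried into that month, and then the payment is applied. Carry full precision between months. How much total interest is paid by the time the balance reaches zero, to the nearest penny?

£935.12

Promo months 1–12 at r₀ = 0%/12 = 0; months 13+ at r₁ = 24.8%/12 = 0.0206667.
After month 12 (no interest yet): B = £4,101.00 − 12·£120.00 = £2,661.00.
Then at r₁ with £120.00/mo: n₂ = −ln(1 − r₁·B/P)/ln(1+r₁) ≈ 29.97 → 30 more payments.
Total paid = 41·£120.00 + £116.12 = £5,036.12; interest = £5,036.12 − £4,101.00 = £935.12.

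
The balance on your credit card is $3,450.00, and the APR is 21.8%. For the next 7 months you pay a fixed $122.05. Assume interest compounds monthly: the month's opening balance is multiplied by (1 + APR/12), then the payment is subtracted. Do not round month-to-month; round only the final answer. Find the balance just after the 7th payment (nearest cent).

$3,011.03

Monthly rate r = 21.8%/12 = 1.81667% = 0.0181667.
Each month: B ← B·(1+r) − $122.05.
Month 1: interest $62.68; balance after payment $3,390.62.
Month 2: interest $61.60; balance after payment $3,330.17.
Month 3: interest $60.50; balance after payment $3,268.62.
Month 4: interest $59.38; balance after payment $3,205.95.
Month 5: interest $58.24; balance after payment $3,142.14.
Month 6: interest $57.08; balance after payment $3,077.17.
Month 7: interest $55.90; balance after payment $3,011.03.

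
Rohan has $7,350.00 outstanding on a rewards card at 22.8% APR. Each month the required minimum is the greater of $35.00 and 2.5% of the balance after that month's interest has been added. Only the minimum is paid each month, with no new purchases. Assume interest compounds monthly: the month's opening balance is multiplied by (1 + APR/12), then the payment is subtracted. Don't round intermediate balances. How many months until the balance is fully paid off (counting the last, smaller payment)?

331 months

Monthly rate r = 22.8%/12 = 1.9% = 0.019.
While 2.5% of the post-interest balance exceeds $35.00, each month B ← (B·(1+r))·(1 − 0.025), i.e. B shrinks by the factor (1+r)·0.975 = 0.99352.
This holds for months 1–259. Entering month 260 the balance is $1,366.46; 2.5% of the post-interest balance is now below $35.00, so the flat $35.00 minimum applies from here.
From month 260 a fixed $35.00 at rate r clears $1,366.46 in 72 more payments. Total: 259 + 72 = 331 months.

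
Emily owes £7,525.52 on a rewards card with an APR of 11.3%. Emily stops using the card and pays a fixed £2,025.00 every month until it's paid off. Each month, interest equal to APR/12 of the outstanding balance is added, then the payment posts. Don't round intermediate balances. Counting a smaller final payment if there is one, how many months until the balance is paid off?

Monthly rate r = 11.3%/12 = 0.941667% = 0.00941667.
Recurrence: B ← B·(1+r) − £2,025.00.
Month 1: interest £70.87; balance after payment £5,571.39.
Month 2: interest £52.46; balance after payment £3,598.85.
Month 3: interest £33.89; balance after payment £1,607.74.
Month 4: interest £15.14; balance after payment £0.00.

4 payments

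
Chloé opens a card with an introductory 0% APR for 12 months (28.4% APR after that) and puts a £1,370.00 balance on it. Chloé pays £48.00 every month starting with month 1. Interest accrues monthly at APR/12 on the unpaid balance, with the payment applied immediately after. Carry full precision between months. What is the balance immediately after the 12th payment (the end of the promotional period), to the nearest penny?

Promo months 1–12 at r₀ = 0%/12 = 0; months 13+ at r₁ = 28.4%/12 = 0.0236667.
After month 12 (no interest yet): B = £1,370.00 − 12·£48.00 = £794.00.

£794.00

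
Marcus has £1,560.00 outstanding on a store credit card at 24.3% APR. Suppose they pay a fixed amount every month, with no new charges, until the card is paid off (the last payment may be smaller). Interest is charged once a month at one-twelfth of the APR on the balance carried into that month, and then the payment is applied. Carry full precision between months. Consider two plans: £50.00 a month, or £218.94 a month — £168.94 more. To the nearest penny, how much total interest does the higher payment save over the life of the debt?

£789.87

Monthly rate r = 24.3%/12 = 2.025% = 0.02025.
At £50.00/mo: n = ⌈−ln(1 − rB₀/P)/ln(1+r)⌉ = 50 payments (last £41.95); total interest = total paid − £1,560.00 = £931.95.
At £218.94/mo: 8 payments (last £169.50); total interest £142.08.
Interest saved = £931.95 − £142.08 = £789.87.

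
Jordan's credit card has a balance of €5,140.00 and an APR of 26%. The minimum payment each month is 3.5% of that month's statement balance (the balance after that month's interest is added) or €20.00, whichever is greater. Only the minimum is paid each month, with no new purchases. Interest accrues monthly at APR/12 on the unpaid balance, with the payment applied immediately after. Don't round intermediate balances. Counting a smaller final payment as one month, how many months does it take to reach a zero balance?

200 months

Monthly rate r = 26%/12 = 2.16667% = 0.0216667.
While 3.5% of the post-interest balance exceeds €20.00, each month B ← (B·(1+r))·(1 − 0.035), i.e. B shrinks by the factor (1+r)·0.965 = 0.98591.
This holds for months 1–157. Entering month 158 the balance is €553.73; 3.5% of the post-interest balance is now below €20.00, so the flat €20.00 minimum applies from here.
From month 158 a fixed €20.00 at rate r clears €553.73 in 43 more payments. Total: 157 + 43 = 200 months.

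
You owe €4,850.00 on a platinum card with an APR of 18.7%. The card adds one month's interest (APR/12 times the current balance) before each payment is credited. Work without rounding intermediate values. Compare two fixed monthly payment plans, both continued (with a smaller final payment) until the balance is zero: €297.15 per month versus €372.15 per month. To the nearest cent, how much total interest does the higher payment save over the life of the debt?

€175.96

Monthly rate r = 18.7%/12 = 1.55833% = 0.0155833.
At €297.15/mo: n = ⌈−ln(1 − rB₀/P)/ln(1+r)⌉ = 19 payments (last €291.33); total interest = total paid − €4,850.00 = €790.03.
At €372.15/mo: 15 payments (last €253.97); total interest €614.07.
Interest saved = €790.03 − €614.07 = €175.96.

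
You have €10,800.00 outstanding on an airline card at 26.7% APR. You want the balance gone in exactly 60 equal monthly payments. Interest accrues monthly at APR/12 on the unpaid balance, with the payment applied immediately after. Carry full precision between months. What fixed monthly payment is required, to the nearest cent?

Monthly rate r = 26.7%/12 = 2.225% = 0.02225.
Level-payment amortization: P = B₀·r / (1 − (1+r)^(−n)) = 10800.00·0.02225 / (1 − 1.02225^(−60)).
Denominator 1 − (1+r)^(−60) = 0.732962135.
P = 240.3 / 0.732962135 ≈ 327.85.

€327.85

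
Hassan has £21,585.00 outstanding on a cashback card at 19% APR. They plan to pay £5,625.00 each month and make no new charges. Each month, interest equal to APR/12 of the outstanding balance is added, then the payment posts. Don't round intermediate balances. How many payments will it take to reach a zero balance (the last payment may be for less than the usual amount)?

4 months

Monthly rate r = 19%/12 = 1.58333% = 0.0158333.
Recurrence: B ← B·(1+r) − £5,625.00.
Month 1: interest £341.76; balance after payment £16,301.76.
Month 2: interest £258.11; balance after payment £10,934.87.
Month 3: interest £173.14; balance after payment £5,483.01.
Month 4: interest £86.81; balance after payment £0.00.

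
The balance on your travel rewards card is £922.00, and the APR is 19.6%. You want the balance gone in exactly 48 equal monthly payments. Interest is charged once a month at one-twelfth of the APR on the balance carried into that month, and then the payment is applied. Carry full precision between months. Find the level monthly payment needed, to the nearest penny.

Monthly rate r = 19.6%/12 = 1.63333% = 0.0163333.
Level-payment amortization: P = B₀·r / (1 − (1+r)^(−n)) = 922.00·0.0163333 / (1 − 1.01633^(−48)).
Denominator 1 − (1+r)^(−48) = 0.540522915.
P = 15.0593 / 0.540522915 ≈ 27.86.

£27.86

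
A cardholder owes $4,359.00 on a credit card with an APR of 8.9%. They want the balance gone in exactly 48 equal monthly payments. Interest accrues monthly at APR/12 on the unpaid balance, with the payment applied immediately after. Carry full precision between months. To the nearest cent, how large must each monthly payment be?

Monthly rate r = 8.9%/12 = 0.741667% = 0.00741667.
Level-payment amortization: P = B₀·r / (1 − (1+r)^(−n)) = 4359.00·0.00741667 / (1 − 1.00742^(−48)).
Denominator 1 − (1+r)^(−48) = 0.298606582.
P = 32.3293 / 0.298606582 ≈ 108.27.

$108.27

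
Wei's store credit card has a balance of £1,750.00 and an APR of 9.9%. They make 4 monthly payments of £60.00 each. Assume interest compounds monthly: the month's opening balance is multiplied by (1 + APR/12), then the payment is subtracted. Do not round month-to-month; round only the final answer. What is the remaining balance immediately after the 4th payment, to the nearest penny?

£1,565.48

Monthly rate r = 9.9%/12 = 0.825% = 0.00825.
Each month: B ← B·(1+r) − £60.00.
Month 1: interest £14.44; balance after payment £1,704.44.
Month 2: interest £14.06; balance after payment £1,658.50.
Month 3: interest £13.68; balance after payment £1,612.18.
Month 4: interest £13.30; balance after payment £1,565.48.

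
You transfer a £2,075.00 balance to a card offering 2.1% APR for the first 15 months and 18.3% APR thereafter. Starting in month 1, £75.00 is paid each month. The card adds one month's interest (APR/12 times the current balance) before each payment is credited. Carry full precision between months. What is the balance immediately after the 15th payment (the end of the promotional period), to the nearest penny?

£991.25

Promo months 1–15 at r₀ = 2.1%/12 = 0.00175; months 16+ at r₁ = 18.3%/12 = 0.01525.
After month 15: iterate B ← B·(1+r₀) − £75.00 for 15 months → £991.25.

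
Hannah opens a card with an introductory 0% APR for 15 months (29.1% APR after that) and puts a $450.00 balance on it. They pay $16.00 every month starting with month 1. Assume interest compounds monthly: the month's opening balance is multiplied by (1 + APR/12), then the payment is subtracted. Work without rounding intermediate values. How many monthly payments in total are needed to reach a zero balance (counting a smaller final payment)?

31 payments

Promo months 1–15 at r₀ = 0%/12 = 0; months 16+ at r₁ = 29.1%/12 = 0.02425.
After month 15 (no interest yet): B = $450.00 − 15·$16.00 = $210.00.
Then at r₁ with $16.00/mo: n₂ = −ln(1 − r₁·B/P)/ln(1+r₁) ≈ 15.99 → 16 more payments.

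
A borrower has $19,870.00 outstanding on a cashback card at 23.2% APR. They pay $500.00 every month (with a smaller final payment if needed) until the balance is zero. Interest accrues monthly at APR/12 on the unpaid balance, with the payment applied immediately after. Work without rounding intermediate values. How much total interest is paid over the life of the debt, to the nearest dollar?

Monthly rate r = 23.2%/12 = 1.93333% = 0.0193333.
Payoff takes n = ⌈−ln(1 − rB₀/P)/ln(1+r)⌉ = ⌈76.367⌉ = 77 payments; the last is $184.69.
Total paid = 76·$500.00 + $184.69 = $38,184.69.
Total interest = total paid − principal = $38,184.69 − $19,870.00 = $18,314.69.

$18,315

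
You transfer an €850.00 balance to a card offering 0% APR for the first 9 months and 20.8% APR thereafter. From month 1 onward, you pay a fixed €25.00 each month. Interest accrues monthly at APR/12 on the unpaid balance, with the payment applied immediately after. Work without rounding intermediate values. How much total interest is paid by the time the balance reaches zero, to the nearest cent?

Promo months 1–9 at r₀ = 0%/12 = 0; months 10+ at r₁ = 20.8%/12 = 0.0173333.
After month 9 (no interest yet): B = €850.00 − 9·€25.00 = €625.00.
Then at r₁ with €25.00/mo: n₂ = −ln(1 − r₁·B/P)/ln(1+r₁) ≈ 33.05 → 34 more payments.
Total paid = 42·€25.00 + €1.30 = €1,051.30; interest = €1,051.30 − €850.00 = €201.30.

€201.30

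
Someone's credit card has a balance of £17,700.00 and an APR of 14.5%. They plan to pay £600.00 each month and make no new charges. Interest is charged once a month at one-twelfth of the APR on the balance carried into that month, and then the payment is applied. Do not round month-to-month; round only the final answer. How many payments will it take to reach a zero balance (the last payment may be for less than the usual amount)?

Monthly rate r = 14.5%/12 = 1.20833% = 0.0120833.
Recurrence: B ← B·(1+r) − £600.00.
Month 1: interest £213.88; balance after payment £17,313.88.
Month 2: interest £209.21; balance after payment £16,923.08.
Closed form: n = −ln(1 − rB₀/P)/ln(1+r) = −ln(0.64354)/ln(1.01208) ≈ 36.697, so the balance reaches zero during payment 37.

37 payments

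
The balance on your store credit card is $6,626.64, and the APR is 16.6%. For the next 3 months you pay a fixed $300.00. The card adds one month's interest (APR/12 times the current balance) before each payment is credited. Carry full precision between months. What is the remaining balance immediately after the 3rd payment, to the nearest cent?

Monthly rate r = 16.6%/12 = 1.38333% = 0.0138333.
Each month: B ← B·(1+r) − $300.00.
Month 1: interest $91.67; balance after payment $6,418.31.
Month 2: interest $88.79; balance after payment $6,207.10.
Month 3: interest $85.86; balance after payment $5,992.96.

$5,992.96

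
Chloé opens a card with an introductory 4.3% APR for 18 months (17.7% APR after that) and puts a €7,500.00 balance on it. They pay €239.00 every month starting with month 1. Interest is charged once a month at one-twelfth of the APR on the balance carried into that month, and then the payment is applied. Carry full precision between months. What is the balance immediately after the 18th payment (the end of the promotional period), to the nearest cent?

€3,563.20

Promo months 1–18 at r₀ = 4.3%/12 = 0.00358333; months 19+ at r₁ = 17.7%/12 = 0.01475.
After month 18: iterate B ← B·(1+r₀) − €239.00 for 18 months → €3,563.20.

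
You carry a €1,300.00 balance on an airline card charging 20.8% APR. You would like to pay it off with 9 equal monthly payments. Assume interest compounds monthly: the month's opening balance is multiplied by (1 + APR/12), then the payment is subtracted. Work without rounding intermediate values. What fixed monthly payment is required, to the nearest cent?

Monthly rate r = 20.8%/12 = 1.73333% = 0.0173333.
Level-payment amortization: P = B₀·r / (1 − (1+r)^(−n)) = 1300.00·0.0173333 / (1 − 1.01733^(−9)).
Denominator 1 − (1+r)^(−9) = 0.143296524.
P = 22.5333 / 0.143296524 ≈ 157.25.

€157.25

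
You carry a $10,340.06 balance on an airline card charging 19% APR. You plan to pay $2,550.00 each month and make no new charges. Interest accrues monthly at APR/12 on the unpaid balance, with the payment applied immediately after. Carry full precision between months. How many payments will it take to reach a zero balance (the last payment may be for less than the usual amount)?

Monthly rate r = 19%/12 = 1.58333% = 0.0158333.
Recurrence: B ← B·(1+r) − $2,550.00.
Month 1: interest $163.72; balance after payment $7,953.78.
Month 2: interest $125.93; balance after payment $5,529.71.
Month 3: interest $87.55; balance after payment $3,067.27.
Month 4: interest $48.57; balance after payment $565.83.
Month 5: interest $8.96; balance after payment $0.00.

5 payments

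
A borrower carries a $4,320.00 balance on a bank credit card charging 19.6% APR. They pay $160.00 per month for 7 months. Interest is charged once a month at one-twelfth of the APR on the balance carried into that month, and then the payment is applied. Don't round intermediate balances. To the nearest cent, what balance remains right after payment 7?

$3,662.39

Monthly rate r = 19.6%/12 = 1.63333% = 0.0163333.
Each month: B ← B·(1+r) − $160.00.
Month 1: interest $70.56; balance after payment $4,230.56.
Month 2: interest $69.10; balance after payment $4,139.66.
Month 3: interest $67.61; balance after payment $4,047.27.
Month 4: interest $66.11; balance after payment $3,953.38.
Month 5: interest $64.57; balance after payment $3,857.95.
Month 6: interest $63.01; balance after payment $3,760.96.
Month 7: interest $61.43; balance after payment $3,662.39.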